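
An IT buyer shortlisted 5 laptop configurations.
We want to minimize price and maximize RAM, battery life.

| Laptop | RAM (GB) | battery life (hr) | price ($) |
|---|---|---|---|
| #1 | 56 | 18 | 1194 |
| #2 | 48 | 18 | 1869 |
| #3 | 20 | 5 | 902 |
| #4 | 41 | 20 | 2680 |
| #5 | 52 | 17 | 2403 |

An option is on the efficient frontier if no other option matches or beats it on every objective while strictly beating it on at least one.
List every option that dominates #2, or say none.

#1

#1: RAM 56≥48, battery life 18≥18, price 1194≤1869 — dominates #2.
Others (#3, #4, #5) are each worse than #2 on at least one objective.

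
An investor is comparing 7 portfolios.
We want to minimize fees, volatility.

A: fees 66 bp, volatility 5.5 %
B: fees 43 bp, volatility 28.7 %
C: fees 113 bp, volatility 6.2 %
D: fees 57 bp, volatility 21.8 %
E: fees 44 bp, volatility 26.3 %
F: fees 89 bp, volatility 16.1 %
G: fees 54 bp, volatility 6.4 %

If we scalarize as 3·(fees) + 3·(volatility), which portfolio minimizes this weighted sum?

A: 3·66 + 3·5.5 = 214.5
B: 3·43 + 3·28.7 = 215.1
C: 3·113 + 3·6.2 = 357.6
D: 3·57 + 3·21.8 = 236.4
E: 3·44 + 3·26.3 = 210.9
F: 3·89 + 3·16.1 = 315.3
G: 3·54 + 3·6.4 = 181.2
Lowest: G at 181.2.

G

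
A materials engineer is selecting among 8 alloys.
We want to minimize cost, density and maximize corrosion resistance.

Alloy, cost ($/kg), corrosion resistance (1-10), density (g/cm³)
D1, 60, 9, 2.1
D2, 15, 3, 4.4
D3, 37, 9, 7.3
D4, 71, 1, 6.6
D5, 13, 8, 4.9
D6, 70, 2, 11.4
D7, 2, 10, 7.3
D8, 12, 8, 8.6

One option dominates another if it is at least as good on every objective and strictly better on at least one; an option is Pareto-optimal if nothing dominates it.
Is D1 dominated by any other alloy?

D2: worse on corrosion resistance (3 vs 9).
D3: worse on density (7.3 vs 2.1).
D4: worse on cost (71 vs 60).
D5: worse on corrosion resistance (8 vs 9).
D6: worse on cost (70 vs 60).
D7: worse on density (7.3 vs 2.1).
D8: worse on corrosion resistance (8 vs 9).
No option is at least as good as D1 on every objective and strictly better on one.

No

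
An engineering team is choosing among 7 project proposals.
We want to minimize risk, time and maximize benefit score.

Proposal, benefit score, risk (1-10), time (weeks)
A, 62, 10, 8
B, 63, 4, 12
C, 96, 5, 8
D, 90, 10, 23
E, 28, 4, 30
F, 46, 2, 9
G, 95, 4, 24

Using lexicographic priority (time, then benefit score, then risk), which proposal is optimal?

C

First minimize time: best is 8, kept {A, C}.
Then maximize benefit score: best is 96, kept {C}.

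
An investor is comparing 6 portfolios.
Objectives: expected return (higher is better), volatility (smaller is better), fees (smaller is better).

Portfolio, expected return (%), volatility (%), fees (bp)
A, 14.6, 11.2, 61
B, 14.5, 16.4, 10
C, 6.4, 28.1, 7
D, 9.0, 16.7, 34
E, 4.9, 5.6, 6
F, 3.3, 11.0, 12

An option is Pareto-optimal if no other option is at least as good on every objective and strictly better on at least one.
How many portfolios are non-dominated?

4

A: not dominated (best expected return).
B: not dominated.
C: not dominated.
D: dominated by B (expected return 14.5≥9.0, volatility 16.4≤16.7, fees 10≤34).
E: not dominated (best volatility).
F: dominated by E (expected return 4.9≥3.3, volatility 5.6≤11.0, fees 6≤12).
Pareto-optimal: A, B, C, E → 4.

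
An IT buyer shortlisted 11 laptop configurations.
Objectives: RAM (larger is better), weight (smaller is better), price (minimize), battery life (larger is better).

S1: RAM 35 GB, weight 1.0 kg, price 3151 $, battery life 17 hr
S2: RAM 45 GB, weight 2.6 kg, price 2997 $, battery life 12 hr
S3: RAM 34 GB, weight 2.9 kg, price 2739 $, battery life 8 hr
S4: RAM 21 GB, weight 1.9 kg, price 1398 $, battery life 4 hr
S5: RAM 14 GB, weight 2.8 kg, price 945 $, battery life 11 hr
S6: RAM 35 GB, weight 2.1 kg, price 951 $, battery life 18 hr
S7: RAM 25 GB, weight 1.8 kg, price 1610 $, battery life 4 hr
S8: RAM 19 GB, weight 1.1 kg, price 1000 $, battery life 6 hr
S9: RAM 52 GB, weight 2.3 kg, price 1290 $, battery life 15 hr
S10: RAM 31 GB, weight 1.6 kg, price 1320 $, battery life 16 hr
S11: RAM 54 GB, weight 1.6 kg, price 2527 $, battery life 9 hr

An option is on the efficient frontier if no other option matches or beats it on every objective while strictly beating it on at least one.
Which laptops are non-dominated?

S1: not dominated (best weight).
S2: dominated by S9 (RAM 52≥45, weight 2.3≤2.6, price 1290≤2997, battery life 15≥12).
S3: dominated by S6 (RAM 35≥34, weight 2.1≤2.9, price 951≤2739, battery life 18≥8).
S4: dominated by S10 (RAM 31≥21, weight 1.6≤1.9, price 1320≤1398, battery life 16≥4).
S5: not dominated (best price).
S6: not dominated (best battery life).
S7: dominated by S10 (RAM 31≥25, weight 1.6≤1.8, price 1320≤1610, battery life 16≥4).
S8: not dominated.
S9: not dominated.
S10: not dominated.
S11: not dominated (best RAM).

S1, S5, S6, S8, S9, S10, S11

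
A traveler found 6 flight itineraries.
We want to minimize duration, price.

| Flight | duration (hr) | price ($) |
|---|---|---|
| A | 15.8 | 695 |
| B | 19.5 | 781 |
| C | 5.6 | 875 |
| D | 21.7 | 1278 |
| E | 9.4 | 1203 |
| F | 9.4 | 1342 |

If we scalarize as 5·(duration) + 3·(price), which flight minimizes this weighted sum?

A

A: 5·15.8 + 3·695 = 2164.0
B: 5·19.5 + 3·781 = 2440.5
C: 5·5.6 + 3·875 = 2653.0
D: 5·21.7 + 3·1278 = 3942.5
E: 5·9.4 + 3·1203 = 3656.0
F: 5·9.4 + 3·1342 = 4073.0
Lowest: A at 2164.0.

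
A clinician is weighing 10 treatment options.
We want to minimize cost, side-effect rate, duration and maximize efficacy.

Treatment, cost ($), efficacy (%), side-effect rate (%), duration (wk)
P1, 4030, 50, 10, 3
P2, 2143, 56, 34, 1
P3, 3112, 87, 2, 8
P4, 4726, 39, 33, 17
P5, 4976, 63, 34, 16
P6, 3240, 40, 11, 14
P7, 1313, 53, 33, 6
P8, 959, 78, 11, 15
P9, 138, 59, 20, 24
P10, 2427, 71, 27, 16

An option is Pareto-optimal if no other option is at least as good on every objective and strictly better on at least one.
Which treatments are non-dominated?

P1: not dominated.
P2: not dominated (best duration).
P3: not dominated (best efficacy).
P4: dominated by P1 (cost 4030≤4726, efficacy 50≥39, side-effect rate 10≤33, duration 3≤17).
P5: dominated by P3 (cost 3112≤4976, efficacy 87≥63, side-effect rate 2≤34, duration 8≤16).
P6: dominated by P3 (cost 3112≤3240, efficacy 87≥40, side-effect rate 2≤11, duration 8≤14).
P7: not dominated.
P8: not dominated.
P9: not dominated (best cost).
P10: dominated by P8 (cost 959≤2427, efficacy 78≥71, side-effect rate 11≤27, duration 15≤16).

P1, P2, P3, P7, P8, P9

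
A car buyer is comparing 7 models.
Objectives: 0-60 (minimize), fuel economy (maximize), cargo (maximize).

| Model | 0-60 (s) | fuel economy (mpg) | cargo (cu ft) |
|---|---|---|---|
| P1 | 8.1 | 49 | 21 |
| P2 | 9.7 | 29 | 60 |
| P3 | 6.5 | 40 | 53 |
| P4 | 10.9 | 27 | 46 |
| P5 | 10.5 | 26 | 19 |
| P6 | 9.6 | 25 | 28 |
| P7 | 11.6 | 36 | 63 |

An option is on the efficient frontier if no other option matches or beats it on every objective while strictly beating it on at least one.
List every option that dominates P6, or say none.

P3

P3: 0-60 6.5≤9.6, fuel economy 40≥25, cargo 53≥28 — dominates P6.
Others (P1, P2, P4, P5, P7) are each worse than P6 on at least one objective.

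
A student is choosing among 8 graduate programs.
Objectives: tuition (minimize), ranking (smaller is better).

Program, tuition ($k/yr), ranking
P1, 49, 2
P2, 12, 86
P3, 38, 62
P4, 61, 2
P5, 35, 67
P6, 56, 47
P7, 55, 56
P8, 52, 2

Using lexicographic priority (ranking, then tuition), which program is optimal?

P1

First minimize ranking: best is 2, kept {P1, P4, P8}.
Then minimize tuition: best is 49, kept {P1}.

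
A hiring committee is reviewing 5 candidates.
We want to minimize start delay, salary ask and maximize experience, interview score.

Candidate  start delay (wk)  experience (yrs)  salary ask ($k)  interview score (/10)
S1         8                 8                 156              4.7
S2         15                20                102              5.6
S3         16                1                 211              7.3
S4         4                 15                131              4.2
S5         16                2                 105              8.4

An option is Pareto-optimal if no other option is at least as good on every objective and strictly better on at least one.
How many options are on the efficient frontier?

S1: not dominated.
S2: not dominated (best experience).
S3: dominated by S5 (start delay 16≤16, experience 2≥1, salary ask 105≤211, interview score 8.4≥7.3).
S4: not dominated (best start delay).
S5: not dominated (best interview score).
Pareto-optimal: S1, S2, S4, S5 → 4.

4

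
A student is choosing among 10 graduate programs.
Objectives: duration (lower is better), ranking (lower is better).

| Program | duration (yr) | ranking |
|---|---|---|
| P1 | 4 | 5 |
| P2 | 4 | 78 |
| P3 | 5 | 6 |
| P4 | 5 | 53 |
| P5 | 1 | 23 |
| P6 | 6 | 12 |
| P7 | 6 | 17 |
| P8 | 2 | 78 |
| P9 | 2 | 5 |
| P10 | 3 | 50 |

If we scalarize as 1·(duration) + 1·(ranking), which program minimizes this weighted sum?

P9

P1: 1·4 + 1·5 = 9
P2: 1·4 + 1·78 = 82
P3: 1·5 + 1·6 = 11
P4: 1·5 + 1·53 = 58
P5: 1·1 + 1·23 = 24
P6: 1·6 + 1·12 = 18
P7: 1·6 + 1·17 = 23
P8: 1·2 + 1·78 = 80
P9: 1·2 + 1·5 = 7
P10: 1·3 + 1·50 = 53
Lowest: P9 at 7.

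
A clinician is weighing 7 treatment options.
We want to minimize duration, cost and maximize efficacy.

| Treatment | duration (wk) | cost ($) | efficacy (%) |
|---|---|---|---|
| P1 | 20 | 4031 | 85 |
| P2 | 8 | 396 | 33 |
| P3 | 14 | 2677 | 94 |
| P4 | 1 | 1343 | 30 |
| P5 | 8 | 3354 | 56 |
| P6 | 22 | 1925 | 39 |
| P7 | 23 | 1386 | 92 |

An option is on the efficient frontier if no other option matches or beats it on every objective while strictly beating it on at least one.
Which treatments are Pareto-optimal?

P2, P3, P4, P5, P6, P7

P1: dominated by P3 (duration 14≤20, cost 2677≤4031, efficacy 94≥85).
P2: not dominated (best cost).
P3: not dominated (best efficacy).
P4: not dominated (best duration).
P5: not dominated.
P6: not dominated.
P7: not dominated.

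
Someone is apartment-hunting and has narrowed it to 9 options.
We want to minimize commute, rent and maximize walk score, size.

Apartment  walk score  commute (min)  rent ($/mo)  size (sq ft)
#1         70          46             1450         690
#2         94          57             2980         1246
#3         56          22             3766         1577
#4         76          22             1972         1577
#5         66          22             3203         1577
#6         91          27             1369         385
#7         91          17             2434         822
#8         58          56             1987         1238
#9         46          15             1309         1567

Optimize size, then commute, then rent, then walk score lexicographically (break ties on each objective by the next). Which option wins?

#4

First maximize size: best is 1577, kept {#3, #4, #5}.
Then minimize commute: best is 22, kept {#3, #4, #5}.
Then minimize rent: best is 1972, kept {#4}.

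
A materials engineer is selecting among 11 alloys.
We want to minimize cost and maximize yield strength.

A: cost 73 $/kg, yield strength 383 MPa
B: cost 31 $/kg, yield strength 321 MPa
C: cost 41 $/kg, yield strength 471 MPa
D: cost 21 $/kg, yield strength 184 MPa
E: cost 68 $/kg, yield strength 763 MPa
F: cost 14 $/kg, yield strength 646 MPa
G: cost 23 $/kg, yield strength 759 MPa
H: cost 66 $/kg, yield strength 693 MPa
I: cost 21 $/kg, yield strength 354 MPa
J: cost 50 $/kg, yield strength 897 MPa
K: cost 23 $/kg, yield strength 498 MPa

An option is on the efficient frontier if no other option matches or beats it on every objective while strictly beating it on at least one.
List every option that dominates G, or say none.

A: worse on cost (73 vs 23).
B: worse on cost (31 vs 23).
C: worse on cost (41 vs 23).
D: worse on yield strength (184 vs 759).
E: worse on cost (68 vs 23).
F: worse on yield strength (646 vs 759).
H: worse on cost (66 vs 23).
I: worse on yield strength (354 vs 759).
J: worse on cost (50 vs 23).
K: worse on yield strength (498 vs 759).
No option dominates G.

none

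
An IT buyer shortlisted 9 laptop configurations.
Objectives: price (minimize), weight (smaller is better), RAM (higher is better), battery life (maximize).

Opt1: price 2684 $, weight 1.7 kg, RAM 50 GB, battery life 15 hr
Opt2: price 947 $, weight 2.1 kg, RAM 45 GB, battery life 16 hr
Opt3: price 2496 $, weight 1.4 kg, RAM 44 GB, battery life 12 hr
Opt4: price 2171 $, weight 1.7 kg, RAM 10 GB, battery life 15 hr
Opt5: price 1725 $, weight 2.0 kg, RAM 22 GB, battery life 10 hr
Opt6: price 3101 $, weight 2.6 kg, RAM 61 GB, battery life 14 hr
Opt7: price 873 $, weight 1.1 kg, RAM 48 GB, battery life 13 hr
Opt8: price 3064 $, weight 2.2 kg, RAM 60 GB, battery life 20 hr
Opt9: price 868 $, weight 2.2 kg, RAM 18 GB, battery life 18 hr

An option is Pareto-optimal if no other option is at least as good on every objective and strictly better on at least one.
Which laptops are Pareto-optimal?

Opt1, Opt2, Opt4, Opt6, Opt7, Opt8, Opt9

Opt1: not dominated.
Opt2: not dominated.
Opt3: dominated by Opt7 (price 873≤2496, weight 1.1≤1.4, RAM 48≥44, battery life 13≥12).
Opt4: not dominated.
Opt5: dominated by Opt7 (price 873≤1725, weight 1.1≤2.0, RAM 48≥22, battery life 13≥10).
Opt6: not dominated (best RAM).
Opt7: not dominated (best weight).
Opt8: not dominated (best battery life).
Opt9: not dominated (best price).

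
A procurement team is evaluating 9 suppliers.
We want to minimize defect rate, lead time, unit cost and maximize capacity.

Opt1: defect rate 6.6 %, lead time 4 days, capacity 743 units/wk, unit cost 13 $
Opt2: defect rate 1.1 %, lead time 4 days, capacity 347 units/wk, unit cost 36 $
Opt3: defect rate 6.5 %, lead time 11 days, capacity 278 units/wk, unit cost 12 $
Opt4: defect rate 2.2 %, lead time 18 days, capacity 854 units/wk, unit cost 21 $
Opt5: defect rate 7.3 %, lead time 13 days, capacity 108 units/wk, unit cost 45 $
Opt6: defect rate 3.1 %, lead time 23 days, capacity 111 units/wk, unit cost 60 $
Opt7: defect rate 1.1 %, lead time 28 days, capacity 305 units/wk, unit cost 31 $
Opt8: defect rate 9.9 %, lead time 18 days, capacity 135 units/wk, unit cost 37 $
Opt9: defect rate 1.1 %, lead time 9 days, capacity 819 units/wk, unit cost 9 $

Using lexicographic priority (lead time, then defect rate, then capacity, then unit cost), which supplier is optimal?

Opt2

First minimize lead time: best is 4, kept {Opt1, Opt2}.
Then minimize defect rate: best is 1.1, kept {Opt2}.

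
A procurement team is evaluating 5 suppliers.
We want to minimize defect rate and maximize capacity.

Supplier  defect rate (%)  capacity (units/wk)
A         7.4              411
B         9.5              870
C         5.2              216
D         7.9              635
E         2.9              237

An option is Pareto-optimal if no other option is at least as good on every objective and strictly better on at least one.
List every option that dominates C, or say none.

E

E: defect rate 2.9≤5.2, capacity 237≥216 — dominates C.
Others (A, B, D) are each worse than C on at least one objective.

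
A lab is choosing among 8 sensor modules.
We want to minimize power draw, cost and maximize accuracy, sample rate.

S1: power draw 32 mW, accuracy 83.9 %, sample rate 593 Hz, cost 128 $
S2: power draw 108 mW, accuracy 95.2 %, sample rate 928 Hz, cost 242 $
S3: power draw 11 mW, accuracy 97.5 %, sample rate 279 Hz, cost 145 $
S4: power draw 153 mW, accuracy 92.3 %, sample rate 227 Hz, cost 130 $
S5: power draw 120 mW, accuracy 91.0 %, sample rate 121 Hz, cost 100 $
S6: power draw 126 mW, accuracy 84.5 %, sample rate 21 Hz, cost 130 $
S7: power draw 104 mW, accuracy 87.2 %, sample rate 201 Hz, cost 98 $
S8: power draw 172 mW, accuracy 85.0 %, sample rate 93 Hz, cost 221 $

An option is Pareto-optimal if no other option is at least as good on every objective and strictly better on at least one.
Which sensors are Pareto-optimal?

S1: not dominated.
S2: not dominated (best sample rate).
S3: not dominated (best power draw).
S4: not dominated.
S5: not dominated.
S6: dominated by S5 (power draw 120≤126, accuracy 91.0≥84.5, sample rate 121≥21, cost 100≤130).
S7: not dominated (best cost).
S8: dominated by S3 (power draw 11≤172, accuracy 97.5≥85.0, sample rate 279≥93, cost 145≤221).

S1, S2, S3, S4, S5, S7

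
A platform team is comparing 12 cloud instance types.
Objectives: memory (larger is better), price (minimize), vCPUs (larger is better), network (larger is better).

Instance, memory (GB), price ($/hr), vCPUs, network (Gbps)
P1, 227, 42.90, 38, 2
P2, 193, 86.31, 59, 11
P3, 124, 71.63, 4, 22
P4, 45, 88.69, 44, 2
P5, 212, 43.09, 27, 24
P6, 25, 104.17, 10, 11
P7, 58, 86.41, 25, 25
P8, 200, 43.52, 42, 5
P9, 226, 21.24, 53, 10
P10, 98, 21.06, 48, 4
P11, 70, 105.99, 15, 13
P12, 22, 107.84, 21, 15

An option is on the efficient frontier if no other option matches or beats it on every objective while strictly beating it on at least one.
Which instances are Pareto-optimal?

P1: not dominated (best memory).
P2: not dominated (best vCPUs).
P3: dominated by P5 (memory 212≥124, price 43.09≤71.63, vCPUs 27≥4, network 24≥22).
P4: dominated by P2 (memory 193≥45, price 86.31≤88.69, vCPUs 59≥44, network 11≥2).
P5: not dominated.
P6: dominated by P2 (memory 193≥25, price 86.31≤104.17, vCPUs 59≥10, network 11≥11).
P7: not dominated (best network).
P8: dominated by P9 (memory 226≥200, price 21.24≤43.52, vCPUs 53≥42, network 10≥5).
P9: not dominated.
P10: not dominated (best price).
P11: dominated by P5 (memory 212≥70, price 43.09≤105.99, vCPUs 27≥15, network 24≥13).
P12: dominated by P5 (memory 212≥22, price 43.09≤107.84, vCPUs 27≥21, network 24≥15).

P1, P2, P5, P7, P9, P10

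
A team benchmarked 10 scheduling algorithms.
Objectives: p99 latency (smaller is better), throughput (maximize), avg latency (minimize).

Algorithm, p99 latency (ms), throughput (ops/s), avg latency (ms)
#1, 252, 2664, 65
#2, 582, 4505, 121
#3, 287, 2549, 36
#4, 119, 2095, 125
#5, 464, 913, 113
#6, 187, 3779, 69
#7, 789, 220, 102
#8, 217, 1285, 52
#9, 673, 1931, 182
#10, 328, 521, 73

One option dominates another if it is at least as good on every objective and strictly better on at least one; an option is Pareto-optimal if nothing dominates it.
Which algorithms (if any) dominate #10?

#1: p99 latency 252≤328, throughput 2664≥521, avg latency 65≤73 — dominates #10.
#3: p99 latency 287≤328, throughput 2549≥521, avg latency 36≤73 — dominates #10.
#6: p99 latency 187≤328, throughput 3779≥521, avg latency 69≤73 — dominates #10.
#8: p99 latency 217≤328, throughput 1285≥521, avg latency 52≤73 — dominates #10.
Others (#2, #4, #5, #7, #9) are each worse than #10 on at least one objective.

#1, #3, #6, #8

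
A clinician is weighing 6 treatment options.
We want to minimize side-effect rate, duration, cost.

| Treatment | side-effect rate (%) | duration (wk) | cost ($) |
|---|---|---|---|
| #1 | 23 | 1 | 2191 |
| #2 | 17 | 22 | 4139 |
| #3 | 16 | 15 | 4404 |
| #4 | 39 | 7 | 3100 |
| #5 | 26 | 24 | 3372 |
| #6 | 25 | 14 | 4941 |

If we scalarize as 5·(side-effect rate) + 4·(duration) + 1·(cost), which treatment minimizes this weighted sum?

#1: 5·23 + 4·1 + 1·2191 = 2310
#2: 5·17 + 4·22 + 1·4139 = 4312
#3: 5·16 + 4·15 + 1·4404 = 4544
#4: 5·39 + 4·7 + 1·3100 = 3323
#5: 5·26 + 4·24 + 1·3372 = 3598
#6: 5·25 + 4·14 + 1·4941 = 5122
Lowest: #1 at 2310.

#1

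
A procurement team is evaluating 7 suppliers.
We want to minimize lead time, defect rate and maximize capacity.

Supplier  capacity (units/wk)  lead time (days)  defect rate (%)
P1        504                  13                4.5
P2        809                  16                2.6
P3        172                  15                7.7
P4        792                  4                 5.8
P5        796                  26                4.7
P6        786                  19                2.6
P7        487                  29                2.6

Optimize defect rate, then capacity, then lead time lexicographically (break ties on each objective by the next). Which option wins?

P2

First minimize defect rate: best is 2.6, kept {P2, P6, P7}.
Then maximize capacity: best is 809, kept {P2}.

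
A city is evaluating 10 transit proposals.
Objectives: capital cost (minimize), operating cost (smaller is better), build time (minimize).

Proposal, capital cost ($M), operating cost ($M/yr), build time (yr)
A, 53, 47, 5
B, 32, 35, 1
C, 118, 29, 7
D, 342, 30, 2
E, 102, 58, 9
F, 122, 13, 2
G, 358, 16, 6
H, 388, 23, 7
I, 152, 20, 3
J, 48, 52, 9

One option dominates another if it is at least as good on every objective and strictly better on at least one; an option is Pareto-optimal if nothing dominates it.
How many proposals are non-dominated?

A: dominated by B (capital cost 32≤53, operating cost 35≤47, build time 1≤5).
B: not dominated (best capital cost).
C: not dominated.
D: dominated by F (capital cost 122≤342, operating cost 13≤30, build time 2≤2).
E: dominated by A (capital cost 53≤102, operating cost 47≤58, build time 5≤9).
F: not dominated (best operating cost).
G: dominated by F (capital cost 122≤358, operating cost 13≤16, build time 2≤6).
H: dominated by F (capital cost 122≤388, operating cost 13≤23, build time 2≤7).
I: dominated by F (capital cost 122≤152, operating cost 13≤20, build time 2≤3).
J: dominated by B (capital cost 32≤48, operating cost 35≤52, build time 1≤9).
Pareto-optimal: B, C, F → 3.

3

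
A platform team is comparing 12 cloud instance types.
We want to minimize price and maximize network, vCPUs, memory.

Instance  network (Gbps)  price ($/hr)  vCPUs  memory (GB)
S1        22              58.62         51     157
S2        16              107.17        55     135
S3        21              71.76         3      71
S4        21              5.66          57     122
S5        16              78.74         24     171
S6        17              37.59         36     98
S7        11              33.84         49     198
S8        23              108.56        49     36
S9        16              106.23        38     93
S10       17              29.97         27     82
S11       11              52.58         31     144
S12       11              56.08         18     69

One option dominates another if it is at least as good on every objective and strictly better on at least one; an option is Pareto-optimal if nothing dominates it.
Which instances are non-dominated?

S1: not dominated.
S2: not dominated.
S3: dominated by S1 (network 22≥21, price 58.62≤71.76, vCPUs 51≥3, memory 157≥71).
S4: not dominated (best price).
S5: not dominated.
S6: dominated by S4 (network 21≥17, price 5.66≤37.59, vCPUs 57≥36, memory 122≥98).
S7: not dominated (best memory).
S8: not dominated (best network).
S9: dominated by S1 (network 22≥16, price 58.62≤106.23, vCPUs 51≥38, memory 157≥93).
S10: dominated by S4 (network 21≥17, price 5.66≤29.97, vCPUs 57≥27, memory 122≥82).
S11: dominated by S7 (network 11≥11, price 33.84≤52.58, vCPUs 49≥31, memory 198≥144).
S12: dominated by S4 (network 21≥11, price 5.66≤56.08, vCPUs 57≥18, memory 122≥69).

S1, S2, S4, S5, S7, S8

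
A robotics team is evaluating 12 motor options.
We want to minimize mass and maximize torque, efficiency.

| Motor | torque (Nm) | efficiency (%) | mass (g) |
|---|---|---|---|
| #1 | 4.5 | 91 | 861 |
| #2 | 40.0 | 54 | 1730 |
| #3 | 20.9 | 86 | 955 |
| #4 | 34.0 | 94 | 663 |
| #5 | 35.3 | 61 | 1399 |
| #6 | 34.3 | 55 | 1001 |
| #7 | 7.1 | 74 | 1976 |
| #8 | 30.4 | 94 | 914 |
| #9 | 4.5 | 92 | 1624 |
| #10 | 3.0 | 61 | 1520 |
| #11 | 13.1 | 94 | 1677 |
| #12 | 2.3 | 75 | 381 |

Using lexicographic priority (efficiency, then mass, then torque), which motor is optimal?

First maximize efficiency: best is 94, kept {#4, #8, #11}.
Then minimize mass: best is 663, kept {#4}.

#4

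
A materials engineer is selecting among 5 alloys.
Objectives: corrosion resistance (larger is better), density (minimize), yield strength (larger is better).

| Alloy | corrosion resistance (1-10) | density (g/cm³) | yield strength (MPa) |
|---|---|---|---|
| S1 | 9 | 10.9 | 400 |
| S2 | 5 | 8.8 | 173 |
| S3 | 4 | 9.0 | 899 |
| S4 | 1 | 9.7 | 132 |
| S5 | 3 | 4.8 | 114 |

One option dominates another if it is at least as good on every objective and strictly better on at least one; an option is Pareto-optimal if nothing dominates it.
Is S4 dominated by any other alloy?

S2 vs S4: corrosion resistance 5≥1, density 8.8≤9.7, yield strength 173≥132 — S2 is at least as good on every objective and strictly better on at least one, so S2 dominates S4.

Yes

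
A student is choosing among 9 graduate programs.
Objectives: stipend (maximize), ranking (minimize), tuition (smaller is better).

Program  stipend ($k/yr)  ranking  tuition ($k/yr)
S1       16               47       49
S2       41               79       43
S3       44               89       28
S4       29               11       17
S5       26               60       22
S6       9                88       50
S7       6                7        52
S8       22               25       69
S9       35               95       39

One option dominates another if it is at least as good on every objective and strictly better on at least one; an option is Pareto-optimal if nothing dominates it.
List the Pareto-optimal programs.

S1: dominated by S4 (stipend 29≥16, ranking 11≤47, tuition 17≤49).
S2: not dominated.
S3: not dominated (best stipend).
S4: not dominated (best tuition).
S5: dominated by S4 (stipend 29≥26, ranking 11≤60, tuition 17≤22).
S6: dominated by S1 (stipend 16≥9, ranking 47≤88, tuition 49≤50).
S7: not dominated (best ranking).
S8: dominated by S4 (stipend 29≥22, ranking 11≤25, tuition 17≤69).
S9: dominated by S3 (stipend 44≥35, ranking 89≤95, tuition 28≤39).

S2, S3, S4, S7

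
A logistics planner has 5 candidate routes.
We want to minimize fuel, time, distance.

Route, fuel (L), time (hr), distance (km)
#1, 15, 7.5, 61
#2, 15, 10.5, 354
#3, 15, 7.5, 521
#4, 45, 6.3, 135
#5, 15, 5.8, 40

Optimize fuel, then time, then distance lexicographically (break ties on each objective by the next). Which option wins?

#5

First minimize fuel: best is 15, kept {#1, #2, #3, #5}.
Then minimize time: best is 5.8, kept {#5}.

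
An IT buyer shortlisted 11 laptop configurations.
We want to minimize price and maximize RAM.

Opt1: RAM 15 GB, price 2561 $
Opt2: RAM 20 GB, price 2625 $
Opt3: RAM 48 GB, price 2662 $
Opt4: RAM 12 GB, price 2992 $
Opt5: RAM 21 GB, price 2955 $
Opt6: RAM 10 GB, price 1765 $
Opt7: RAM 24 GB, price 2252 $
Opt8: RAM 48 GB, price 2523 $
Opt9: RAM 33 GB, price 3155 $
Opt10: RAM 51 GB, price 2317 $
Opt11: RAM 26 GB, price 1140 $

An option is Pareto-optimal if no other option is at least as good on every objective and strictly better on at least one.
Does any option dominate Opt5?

Yes

Opt3 vs Opt5: RAM 48≥21, price 2662≤2955 — Opt3 is at least as good on every objective and strictly better on at least one, so Opt3 dominates Opt5.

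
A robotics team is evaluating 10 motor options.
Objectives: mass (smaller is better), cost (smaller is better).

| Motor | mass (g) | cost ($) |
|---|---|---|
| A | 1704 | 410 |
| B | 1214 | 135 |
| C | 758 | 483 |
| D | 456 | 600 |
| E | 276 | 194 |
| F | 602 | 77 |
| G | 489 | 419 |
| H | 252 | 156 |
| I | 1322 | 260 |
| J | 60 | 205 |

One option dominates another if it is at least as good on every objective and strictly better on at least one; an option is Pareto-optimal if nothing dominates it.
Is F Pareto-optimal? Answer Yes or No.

A: worse on mass (1704 vs 602).
B: worse on mass (1214 vs 602).
C: worse on mass (758 vs 602).
D: worse on cost (600 vs 77).
E: worse on cost (194 vs 77).
G: worse on cost (419 vs 77).
H: worse on cost (156 vs 77).
I: worse on mass (1322 vs 602).
J: worse on cost (205 vs 77).
No option is at least as good as F on every objective and strictly better on one.

Yes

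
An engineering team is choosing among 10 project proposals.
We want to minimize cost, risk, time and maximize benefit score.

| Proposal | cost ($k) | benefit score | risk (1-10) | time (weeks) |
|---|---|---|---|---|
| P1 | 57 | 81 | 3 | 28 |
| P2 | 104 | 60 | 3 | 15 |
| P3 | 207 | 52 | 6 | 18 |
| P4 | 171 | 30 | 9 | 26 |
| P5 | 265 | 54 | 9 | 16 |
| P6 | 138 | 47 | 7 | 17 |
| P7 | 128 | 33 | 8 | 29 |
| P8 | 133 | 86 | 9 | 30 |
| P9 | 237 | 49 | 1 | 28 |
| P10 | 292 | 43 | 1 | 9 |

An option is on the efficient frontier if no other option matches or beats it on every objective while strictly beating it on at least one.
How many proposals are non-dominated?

5

P1: not dominated (best cost).
P2: not dominated.
P3: dominated by P2 (cost 104≤207, benefit score 60≥52, risk 3≤6, time 15≤18).
P4: dominated by P2 (cost 104≤171, benefit score 60≥30, risk 3≤9, time 15≤26).
P5: dominated by P2 (cost 104≤265, benefit score 60≥54, risk 3≤9, time 15≤16).
P6: dominated by P2 (cost 104≤138, benefit score 60≥47, risk 3≤7, time 15≤17).
P7: dominated by P1 (cost 57≤128, benefit score 81≥33, risk 3≤8, time 28≤29).
P8: not dominated (best benefit score).
P9: not dominated.
P10: not dominated (best time).
Pareto-optimal: P1, P2, P8, P9, P10 → 5.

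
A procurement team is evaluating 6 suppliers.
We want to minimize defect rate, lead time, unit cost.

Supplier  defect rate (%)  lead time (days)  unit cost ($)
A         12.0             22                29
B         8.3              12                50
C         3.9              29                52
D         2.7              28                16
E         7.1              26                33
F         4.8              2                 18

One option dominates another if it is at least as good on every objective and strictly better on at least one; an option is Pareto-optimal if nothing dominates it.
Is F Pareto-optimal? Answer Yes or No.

Yes

A: worse on defect rate (12.0 vs 4.8).
B: worse on defect rate (8.3 vs 4.8).
C: worse on lead time (29 vs 2).
D: worse on lead time (28 vs 2).
E: worse on defect rate (7.1 vs 4.8).
No option is at least as good as F on every objective and strictly better on one.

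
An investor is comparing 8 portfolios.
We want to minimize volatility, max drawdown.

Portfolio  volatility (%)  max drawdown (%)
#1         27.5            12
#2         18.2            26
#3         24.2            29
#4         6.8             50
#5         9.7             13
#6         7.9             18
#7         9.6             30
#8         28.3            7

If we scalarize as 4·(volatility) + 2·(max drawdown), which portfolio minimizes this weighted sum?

#5

#1: 4·27.5 + 2·12 = 134.0
#2: 4·18.2 + 2·26 = 124.8
#3: 4·24.2 + 2·29 = 154.8
#4: 4·6.8 + 2·50 = 127.2
#5: 4·9.7 + 2·13 = 64.8
#6: 4·7.9 + 2·18 = 67.6
#7: 4·9.6 + 2·30 = 98.4
#8: 4·28.3 + 2·7 = 127.2
Lowest: #5 at 64.8.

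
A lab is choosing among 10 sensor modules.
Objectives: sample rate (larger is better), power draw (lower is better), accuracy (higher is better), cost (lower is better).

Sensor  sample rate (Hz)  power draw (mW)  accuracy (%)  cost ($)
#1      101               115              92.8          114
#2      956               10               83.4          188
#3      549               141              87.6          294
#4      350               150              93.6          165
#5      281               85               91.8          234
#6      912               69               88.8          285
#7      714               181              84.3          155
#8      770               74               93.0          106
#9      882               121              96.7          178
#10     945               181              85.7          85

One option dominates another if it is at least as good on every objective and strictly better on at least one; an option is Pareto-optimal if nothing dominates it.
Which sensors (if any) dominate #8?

none

#1: worse on sample rate (101 vs 770).
#2: worse on accuracy (83.4 vs 93.0).
#3: worse on sample rate (549 vs 770).
#4: worse on sample rate (350 vs 770).
#5: worse on sample rate (281 vs 770).
#6: worse on accuracy (88.8 vs 93.0).
#7: worse on sample rate (714 vs 770).
#9: worse on power draw (121 vs 74).
#10: worse on power draw (181 vs 74).
No option dominates #8.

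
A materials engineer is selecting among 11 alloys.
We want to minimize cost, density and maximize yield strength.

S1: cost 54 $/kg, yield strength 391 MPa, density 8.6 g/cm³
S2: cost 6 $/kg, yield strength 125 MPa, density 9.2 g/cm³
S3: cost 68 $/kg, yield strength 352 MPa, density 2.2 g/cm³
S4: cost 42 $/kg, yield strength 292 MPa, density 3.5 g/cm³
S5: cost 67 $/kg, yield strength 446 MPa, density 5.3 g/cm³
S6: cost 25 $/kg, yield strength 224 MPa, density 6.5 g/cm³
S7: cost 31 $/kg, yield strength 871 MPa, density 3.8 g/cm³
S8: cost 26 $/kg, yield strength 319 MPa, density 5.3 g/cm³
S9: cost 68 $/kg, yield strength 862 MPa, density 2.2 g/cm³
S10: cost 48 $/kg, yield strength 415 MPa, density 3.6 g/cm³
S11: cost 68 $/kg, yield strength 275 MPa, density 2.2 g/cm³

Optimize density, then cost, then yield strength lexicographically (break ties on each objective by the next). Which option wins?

S9

First minimize density: best is 2.2, kept {S3, S9, S11}.
Then minimize cost: best is 68, kept {S3, S9, S11}.
Then maximize yield strength: best is 862, kept {S9}.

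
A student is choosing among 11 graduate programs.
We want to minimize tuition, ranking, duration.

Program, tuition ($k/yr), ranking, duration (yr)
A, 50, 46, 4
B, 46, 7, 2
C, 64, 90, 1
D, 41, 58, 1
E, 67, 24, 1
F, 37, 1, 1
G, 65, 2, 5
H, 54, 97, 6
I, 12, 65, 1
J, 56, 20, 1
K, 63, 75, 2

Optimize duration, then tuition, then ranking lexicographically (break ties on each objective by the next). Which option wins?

First minimize duration: best is 1, kept {C, D, E, F, I, J}.
Then minimize tuition: best is 12, kept {I}.

I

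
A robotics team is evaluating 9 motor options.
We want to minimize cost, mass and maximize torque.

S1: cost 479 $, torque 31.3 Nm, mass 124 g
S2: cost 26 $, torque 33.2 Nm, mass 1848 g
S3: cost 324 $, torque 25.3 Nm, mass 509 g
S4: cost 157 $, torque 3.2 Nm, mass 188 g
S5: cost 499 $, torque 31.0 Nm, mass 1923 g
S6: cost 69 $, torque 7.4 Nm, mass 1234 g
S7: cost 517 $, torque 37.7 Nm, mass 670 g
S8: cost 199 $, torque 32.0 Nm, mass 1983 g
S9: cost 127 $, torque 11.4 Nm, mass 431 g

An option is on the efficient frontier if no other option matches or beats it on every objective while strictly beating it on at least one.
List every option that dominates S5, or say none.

S1, S2

S1: cost 479≤499, torque 31.3≥31.0, mass 124≤1923 — dominates S5.
S2: cost 26≤499, torque 33.2≥31.0, mass 1848≤1923 — dominates S5.
Others (S3, S4, S6, S7, S8, S9) are each worse than S5 on at least one objective.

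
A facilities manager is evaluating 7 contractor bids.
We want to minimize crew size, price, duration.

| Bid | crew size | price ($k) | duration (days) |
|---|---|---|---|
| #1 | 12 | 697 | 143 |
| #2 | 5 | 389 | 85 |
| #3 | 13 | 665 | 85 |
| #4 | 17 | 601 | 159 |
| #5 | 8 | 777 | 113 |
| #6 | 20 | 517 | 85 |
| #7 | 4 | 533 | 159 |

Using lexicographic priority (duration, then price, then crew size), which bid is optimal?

First minimize duration: best is 85, kept {#2, #3, #6}.
Then minimize price: best is 389, kept {#2}.

#2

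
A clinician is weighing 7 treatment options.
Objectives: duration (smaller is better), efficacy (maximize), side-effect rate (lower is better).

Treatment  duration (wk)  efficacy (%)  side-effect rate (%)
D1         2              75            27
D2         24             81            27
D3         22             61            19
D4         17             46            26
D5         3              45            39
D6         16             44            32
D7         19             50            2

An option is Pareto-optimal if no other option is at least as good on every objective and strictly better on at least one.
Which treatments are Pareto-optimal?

D1, D2, D3, D4, D7

D1: not dominated (best duration).
D2: not dominated (best efficacy).
D3: not dominated.
D4: not dominated.
D5: dominated by D1 (duration 2≤3, efficacy 75≥45, side-effect rate 27≤39).
D6: dominated by D1 (duration 2≤16, efficacy 75≥44, side-effect rate 27≤32).
D7: not dominated (best side-effect rate).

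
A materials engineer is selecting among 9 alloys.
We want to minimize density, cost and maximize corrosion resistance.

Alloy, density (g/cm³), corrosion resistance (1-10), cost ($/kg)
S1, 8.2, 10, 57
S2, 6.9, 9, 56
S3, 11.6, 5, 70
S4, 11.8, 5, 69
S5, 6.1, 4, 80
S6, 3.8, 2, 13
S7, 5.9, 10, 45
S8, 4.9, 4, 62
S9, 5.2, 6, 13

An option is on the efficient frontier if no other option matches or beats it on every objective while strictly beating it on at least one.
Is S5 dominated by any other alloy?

S7 vs S5: density 5.9≤6.1, corrosion resistance 10≥4, cost 45≤80 — S7 is at least as good on every objective and strictly better on at least one, so S7 dominates S5.

Yes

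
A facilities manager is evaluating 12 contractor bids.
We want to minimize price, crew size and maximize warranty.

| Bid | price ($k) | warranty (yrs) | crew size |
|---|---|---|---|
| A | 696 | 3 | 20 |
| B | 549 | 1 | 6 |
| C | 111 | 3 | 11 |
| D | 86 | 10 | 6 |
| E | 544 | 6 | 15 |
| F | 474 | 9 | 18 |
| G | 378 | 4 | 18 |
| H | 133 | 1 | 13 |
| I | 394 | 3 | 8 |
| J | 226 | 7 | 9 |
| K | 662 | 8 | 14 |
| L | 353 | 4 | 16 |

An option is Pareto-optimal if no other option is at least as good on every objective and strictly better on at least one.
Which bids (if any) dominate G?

D: price 86≤378, warranty 10≥4, crew size 6≤18 — dominates G.
J: price 226≤378, warranty 7≥4, crew size 9≤18 — dominates G.
L: price 353≤378, warranty 4≥4, crew size 16≤18 — dominates G.
Others (A, B, C, E, F, H, I, K) are each worse than G on at least one objective.

D, J, L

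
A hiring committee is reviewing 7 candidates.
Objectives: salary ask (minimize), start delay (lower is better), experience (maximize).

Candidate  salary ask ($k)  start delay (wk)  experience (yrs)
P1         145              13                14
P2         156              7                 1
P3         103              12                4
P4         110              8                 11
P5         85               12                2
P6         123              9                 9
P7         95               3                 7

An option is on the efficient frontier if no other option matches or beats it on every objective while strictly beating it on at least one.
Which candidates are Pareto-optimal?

P1, P4, P5, P7

P1: not dominated (best experience).
P2: dominated by P7 (salary ask 95≤156, start delay 3≤7, experience 7≥1).
P3: dominated by P7 (salary ask 95≤103, start delay 3≤12, experience 7≥4).
P4: not dominated.
P5: not dominated (best salary ask).
P6: dominated by P4 (salary ask 110≤123, start delay 8≤9, experience 11≥9).
P7: not dominated (best start delay).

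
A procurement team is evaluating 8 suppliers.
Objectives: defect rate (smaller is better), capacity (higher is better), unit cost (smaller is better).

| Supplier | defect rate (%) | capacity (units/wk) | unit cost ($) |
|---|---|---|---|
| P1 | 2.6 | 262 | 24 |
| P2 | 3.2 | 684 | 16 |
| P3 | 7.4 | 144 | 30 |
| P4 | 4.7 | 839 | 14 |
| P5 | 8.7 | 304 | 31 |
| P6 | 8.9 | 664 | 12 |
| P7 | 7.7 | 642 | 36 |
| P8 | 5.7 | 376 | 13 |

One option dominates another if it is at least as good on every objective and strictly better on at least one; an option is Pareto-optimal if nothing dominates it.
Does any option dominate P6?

P1: worse on capacity (262 vs 664).
P2: worse on unit cost (16 vs 12).
P3: worse on capacity (144 vs 664).
P4: worse on unit cost (14 vs 12).
P5: worse on capacity (304 vs 664).
P7: worse on capacity (642 vs 664).
P8: worse on capacity (376 vs 664).
No option is at least as good as P6 on every objective and strictly better on one.

No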